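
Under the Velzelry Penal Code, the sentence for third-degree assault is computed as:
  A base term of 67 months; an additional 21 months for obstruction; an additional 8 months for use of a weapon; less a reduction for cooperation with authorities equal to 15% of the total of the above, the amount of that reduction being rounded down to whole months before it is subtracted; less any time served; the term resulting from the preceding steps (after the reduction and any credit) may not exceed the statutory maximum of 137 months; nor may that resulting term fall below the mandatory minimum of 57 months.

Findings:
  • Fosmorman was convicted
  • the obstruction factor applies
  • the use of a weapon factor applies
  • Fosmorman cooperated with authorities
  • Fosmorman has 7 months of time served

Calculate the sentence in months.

Obstruction enhancement: +21 months
Use of a weapon enhancement: +8 months
Adjusted term: 67 months + 21 months + 8 months = 96 months
Cooperation with authorities reduction: 15% of 96 months = 14 months (rounded down)
After reduction: 96 − 14 = 82 months
Less time served: 82 months − 7 months = 75 months
Cap at 137 months: 75 months is within the cap, no reduction.
Minimum 57 months: 75 months meets the minimum, no increase.

75 months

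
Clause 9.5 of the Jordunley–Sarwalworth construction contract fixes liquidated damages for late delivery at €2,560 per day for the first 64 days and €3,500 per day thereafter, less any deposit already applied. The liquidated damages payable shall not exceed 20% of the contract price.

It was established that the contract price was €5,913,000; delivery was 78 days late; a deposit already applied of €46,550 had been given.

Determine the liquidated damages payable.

First 64 days: 64 × €2,560 = €163,840
Remaining days: (78 − 64) × €3,500 = €49,000
Accrued per-day damages: €163,840 + €49,000 = €212,840
Less deposit already applied: €212,840 − €46,550 = €166,290
Cap: 20% of €5,913,000 = €1,182,600
Cap at €1,182,600: €166,290 is within the cap, no reduction.

€166,290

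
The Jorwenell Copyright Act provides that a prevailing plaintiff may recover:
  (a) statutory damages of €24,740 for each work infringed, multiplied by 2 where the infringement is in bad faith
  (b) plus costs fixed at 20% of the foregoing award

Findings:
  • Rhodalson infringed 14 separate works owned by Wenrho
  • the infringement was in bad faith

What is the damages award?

€831,264

Statutory damages: 14 × €24,740 = €346,360
Doubled: 2 × €346,360 = €692,720
Costs: 20% of €692,720 = €138,544
Award plus costs: €692,720 + €138,544 = €831,264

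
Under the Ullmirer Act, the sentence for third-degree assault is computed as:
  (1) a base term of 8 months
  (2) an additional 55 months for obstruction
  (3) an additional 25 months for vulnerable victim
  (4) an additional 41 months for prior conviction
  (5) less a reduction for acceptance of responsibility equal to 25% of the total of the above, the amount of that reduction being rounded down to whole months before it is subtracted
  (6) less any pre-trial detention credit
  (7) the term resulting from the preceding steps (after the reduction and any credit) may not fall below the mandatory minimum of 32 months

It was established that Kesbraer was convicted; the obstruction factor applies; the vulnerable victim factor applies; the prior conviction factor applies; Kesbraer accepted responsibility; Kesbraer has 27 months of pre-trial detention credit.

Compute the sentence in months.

Obstruction enhancement: +55 months
Vulnerable victim enhancement: +25 months
Prior conviction enhancement: +41 months
Adjusted term: 8 months + 55 months + 25 months + 41 months = 129 months
Acceptance of responsibility reduction: 25% of 129 months = 32 months (rounded down)
After reduction: 129 − 32 = 97 months
Less pre-trial detention credit: 97 months − 27 months = 70 months
Minimum 32 months: 70 months meets the minimum, no increase.

70 months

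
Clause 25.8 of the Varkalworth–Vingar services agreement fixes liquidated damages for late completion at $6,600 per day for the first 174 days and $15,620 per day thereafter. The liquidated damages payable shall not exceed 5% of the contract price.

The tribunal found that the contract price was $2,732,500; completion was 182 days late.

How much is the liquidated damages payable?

$136,625

First 174 days: 174 × $6,600 = $1,148,400
Remaining days: (182 − 174) × $15,620 = $124,960
Accrued per-day damages: $1,148,400 + $124,960 = $1,273,360
Cap: 5% of $2,732,500 = $136,625
Cap at $136,625: $1,273,360 exceeds the cap → $136,625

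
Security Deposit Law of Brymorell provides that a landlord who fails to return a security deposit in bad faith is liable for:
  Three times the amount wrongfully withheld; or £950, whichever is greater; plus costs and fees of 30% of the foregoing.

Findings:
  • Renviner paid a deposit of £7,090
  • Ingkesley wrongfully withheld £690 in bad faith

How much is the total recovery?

Recovery: £2,691

Trebled: 3 × £690 = £2,070
Minimum £950: £2,070 meets the minimum, no increase.
Costs and fees: 30% of £2,070 = £621
Total recovery: £2,070 + £621 = £2,691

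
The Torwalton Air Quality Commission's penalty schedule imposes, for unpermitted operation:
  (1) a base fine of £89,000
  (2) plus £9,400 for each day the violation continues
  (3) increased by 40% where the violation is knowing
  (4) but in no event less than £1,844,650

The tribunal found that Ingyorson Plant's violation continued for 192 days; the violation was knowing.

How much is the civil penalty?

Per-day component: 192 × £9,400 = £1,804,800
Base plus per-day: £89,000 + £1,804,800 = £1,893,800
Enhancement: 40% of £1,893,800 = £757,520
Enhanced fine: £1,893,800 + £757,520 = £2,651,320
Minimum £1,844,650: £2,651,320 meets the minimum, no increase.

£2,651,320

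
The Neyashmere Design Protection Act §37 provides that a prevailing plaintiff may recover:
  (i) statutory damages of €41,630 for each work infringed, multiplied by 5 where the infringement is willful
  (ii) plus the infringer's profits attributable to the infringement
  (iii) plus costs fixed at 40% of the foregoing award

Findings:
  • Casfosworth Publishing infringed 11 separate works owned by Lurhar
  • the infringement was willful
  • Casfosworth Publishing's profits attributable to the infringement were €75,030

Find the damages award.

€3,310,552

Statutory damages: 11 × €41,630 = €457,930
Multiplied by 5: 5 × €457,930 = €2,289,650
Combined award: €2,289,650 + €75,030 = €2,364,680
Costs: 40% of €2,364,680 = €945,872
Award plus costs: €2,364,680 + €945,872 = €3,310,552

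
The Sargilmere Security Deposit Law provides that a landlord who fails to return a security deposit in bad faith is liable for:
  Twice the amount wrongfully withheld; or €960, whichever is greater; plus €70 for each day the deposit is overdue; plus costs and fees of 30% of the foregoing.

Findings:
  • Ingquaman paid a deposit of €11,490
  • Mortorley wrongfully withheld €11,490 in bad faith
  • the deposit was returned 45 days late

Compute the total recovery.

Doubled: 2 × €11,490 = €22,980
Minimum €960: €22,980 meets the minimum, no increase.
Late-return penalty: 45 × €70 = €3,150
Damages plus late penalty: €22,980 + €3,150 = €26,130
Costs and fees: 30% of €26,130 = €7,839
Total recovery: €26,130 + €7,839 = €33,969

€33,969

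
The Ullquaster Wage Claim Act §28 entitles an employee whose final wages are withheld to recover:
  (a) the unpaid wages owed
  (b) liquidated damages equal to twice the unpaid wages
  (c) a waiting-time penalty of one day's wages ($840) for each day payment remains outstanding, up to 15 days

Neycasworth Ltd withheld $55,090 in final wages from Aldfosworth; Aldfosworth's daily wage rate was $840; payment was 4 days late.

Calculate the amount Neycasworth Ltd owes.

Doubled: 2 × $55,090 = $110,180
Penalty days: min(4, 15) = 4
Waiting-time penalty: 4 × $840 = $3,360
Total award: $55,090 + $110,180 + $3,360 = $168,630

$168,630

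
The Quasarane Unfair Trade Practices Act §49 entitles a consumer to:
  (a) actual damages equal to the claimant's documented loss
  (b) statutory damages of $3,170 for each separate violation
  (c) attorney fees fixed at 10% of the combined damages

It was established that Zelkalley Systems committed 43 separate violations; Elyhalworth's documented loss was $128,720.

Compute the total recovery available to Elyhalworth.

Statutory damages: 43 × $3,170 = $136,310
Combined damages: $128,720 + $136,310 = $265,030
Attorney fees: 10% of $265,030 = $26,503
Total recovery: $265,030 + $26,503 = $291,533

Total recovery: $291,533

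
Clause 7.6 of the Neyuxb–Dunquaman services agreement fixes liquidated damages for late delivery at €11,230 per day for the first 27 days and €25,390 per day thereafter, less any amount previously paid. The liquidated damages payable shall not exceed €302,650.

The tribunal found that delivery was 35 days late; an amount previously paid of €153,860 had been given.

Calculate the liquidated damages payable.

First 27 days: 27 × €11,230 = €303,210
Remaining days: (35 − 27) × €25,390 = €203,120
Accrued per-day damages: €303,210 + €203,120 = €506,330
Less amount previously paid: €506,330 − €153,860 = €352,470
Cap at €302,650: €352,470 exceeds the cap → €302,650

€302,650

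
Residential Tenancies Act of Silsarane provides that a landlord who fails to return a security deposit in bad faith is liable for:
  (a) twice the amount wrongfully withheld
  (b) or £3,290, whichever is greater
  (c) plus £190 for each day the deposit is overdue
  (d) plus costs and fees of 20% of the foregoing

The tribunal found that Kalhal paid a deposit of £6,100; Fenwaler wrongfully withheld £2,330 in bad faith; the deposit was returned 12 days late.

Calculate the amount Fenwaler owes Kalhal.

£8,328

Doubled: 2 × £2,330 = £4,660
Minimum £3,290: £4,660 meets the minimum, no increase.
Late-return penalty: 12 × £190 = £2,280
Damages plus late penalty: £4,660 + £2,280 = £6,940
Costs and fees: 20% of £6,940 = £1,388
Total recovery: £6,940 + £1,388 = £8,328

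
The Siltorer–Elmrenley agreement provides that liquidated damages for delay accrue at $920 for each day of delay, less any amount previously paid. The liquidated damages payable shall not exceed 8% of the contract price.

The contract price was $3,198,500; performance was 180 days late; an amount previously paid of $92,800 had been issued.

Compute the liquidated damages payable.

Per-day damages: 180 × $920 = $165,600
Less amount previously paid: $165,600 − $92,800 = $72,800
Cap: 8% of $3,198,500 = $255,880
Cap at $255,880: $72,800 is within the cap, no reduction.

$72,800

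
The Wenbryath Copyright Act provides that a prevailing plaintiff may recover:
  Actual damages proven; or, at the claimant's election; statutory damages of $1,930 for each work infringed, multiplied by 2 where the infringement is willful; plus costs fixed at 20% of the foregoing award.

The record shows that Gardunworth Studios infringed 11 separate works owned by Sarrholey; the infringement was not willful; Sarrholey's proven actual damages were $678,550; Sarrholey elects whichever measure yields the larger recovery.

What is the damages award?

Award: $814,260

Statutory damages: 11 × $1,930 = $21,230
Infringement not willful: no ×2 enhancement.
Greater of actual damages ($678,550) or statutory damages ($21,230): $678,550
Costs: 20% of $678,550 = $135,710
Award plus costs: $678,550 + $135,710 = $814,260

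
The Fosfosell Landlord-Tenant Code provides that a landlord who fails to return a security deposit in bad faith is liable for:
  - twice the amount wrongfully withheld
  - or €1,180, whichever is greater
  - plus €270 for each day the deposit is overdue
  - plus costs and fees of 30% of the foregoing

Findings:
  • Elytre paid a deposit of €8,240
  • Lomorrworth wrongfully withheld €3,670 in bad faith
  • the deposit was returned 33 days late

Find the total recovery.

€21,125

Doubled: 2 × €3,670 = €7,340
Minimum €1,180: €7,340 meets the minimum, no increase.
Late-return penalty: 33 × €270 = €8,910
Damages plus late penalty: €7,340 + €8,910 = €16,250
Costs and fees: 30% of €16,250 = €4,875
Total recovery: €16,250 + €4,875 = €21,125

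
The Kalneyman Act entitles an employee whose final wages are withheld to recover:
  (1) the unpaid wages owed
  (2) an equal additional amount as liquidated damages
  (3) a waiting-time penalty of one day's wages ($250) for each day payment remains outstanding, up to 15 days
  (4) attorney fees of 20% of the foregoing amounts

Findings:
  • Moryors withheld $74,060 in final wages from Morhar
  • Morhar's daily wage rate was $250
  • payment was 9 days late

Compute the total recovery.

Liquidated damages (equal amount): $74,060
Penalty days: min(9, 15) = 9
Waiting-time penalty: 9 × $250 = $2,250
Subtotal: $74,060 + $74,060 + $2,250 = $150,370
Attorney fees: 20% of $150,370 = $30,074
Total award: $150,370 + $30,074 = $180,444

$180,444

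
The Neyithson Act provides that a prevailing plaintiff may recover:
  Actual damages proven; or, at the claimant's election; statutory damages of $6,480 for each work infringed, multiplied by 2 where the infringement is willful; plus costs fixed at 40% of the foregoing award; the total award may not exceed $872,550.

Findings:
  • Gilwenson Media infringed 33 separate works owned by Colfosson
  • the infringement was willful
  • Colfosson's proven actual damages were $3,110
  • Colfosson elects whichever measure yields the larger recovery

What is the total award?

Award: $598,752

Statutory damages: 33 × $6,480 = $213,840
Doubled: 2 × $213,840 = $427,680
Greater of actual damages ($3,110) or enhanced statutory damages ($427,680): $427,680
Costs: 40% of $427,680 = $171,072
Award plus costs: $427,680 + $171,072 = $598,752
Cap at $872,550: $598,752 is within the cap, no reduction.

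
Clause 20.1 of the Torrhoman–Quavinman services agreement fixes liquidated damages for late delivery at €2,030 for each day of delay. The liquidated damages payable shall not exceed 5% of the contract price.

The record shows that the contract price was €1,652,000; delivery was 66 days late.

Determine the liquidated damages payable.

Liquidated damages: €82,600

Per-day damages: 66 × €2,030 = €133,980
Cap: 5% of €1,652,000 = €82,600
Cap at €82,600: €133,980 exceeds the cap → €82,600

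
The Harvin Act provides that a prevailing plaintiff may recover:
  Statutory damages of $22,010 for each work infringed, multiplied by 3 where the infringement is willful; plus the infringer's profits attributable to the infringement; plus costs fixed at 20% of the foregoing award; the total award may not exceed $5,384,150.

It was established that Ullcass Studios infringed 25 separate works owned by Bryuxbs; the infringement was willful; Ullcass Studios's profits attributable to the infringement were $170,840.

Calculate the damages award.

Statutory damages: 25 × $22,010 = $550,250
Trebled: 3 × $550,250 = $1,650,750
Combined award: $1,650,750 + $170,840 = $1,821,590
Costs: 20% of $1,821,590 = $364,318
Award plus costs: $1,821,590 + $364,318 = $2,185,908
Cap at $5,384,150: $2,185,908 is within the cap, no reduction.

$2,185,908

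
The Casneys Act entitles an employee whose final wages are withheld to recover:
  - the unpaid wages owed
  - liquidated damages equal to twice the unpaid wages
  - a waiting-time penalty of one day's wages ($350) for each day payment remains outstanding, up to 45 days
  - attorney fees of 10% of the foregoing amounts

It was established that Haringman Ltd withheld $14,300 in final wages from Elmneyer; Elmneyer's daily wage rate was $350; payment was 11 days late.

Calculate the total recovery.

$51,425

Doubled: 2 × $14,300 = $28,600
Penalty days: min(11, 45) = 11
Waiting-time penalty: 11 × $350 = $3,850
Subtotal: $14,300 + $28,600 + $3,850 = $46,750
Attorney fees: 10% of $46,750 = $4,675
Total award: $46,750 + $4,675 = $51,425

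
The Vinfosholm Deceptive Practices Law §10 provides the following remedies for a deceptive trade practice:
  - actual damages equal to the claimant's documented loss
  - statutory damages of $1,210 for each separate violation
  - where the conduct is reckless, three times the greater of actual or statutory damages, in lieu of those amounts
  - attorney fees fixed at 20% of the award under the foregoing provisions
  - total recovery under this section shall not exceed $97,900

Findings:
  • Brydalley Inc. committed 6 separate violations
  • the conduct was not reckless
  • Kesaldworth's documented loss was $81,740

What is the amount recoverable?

Total recovery: $97,900

Statutory damages: 6 × $1,210 = $7,260
Conduct not reckless: the in-lieu enhancement does not apply.
Actual plus statutory damages: $81,740 + $7,260 = $89,000
Attorney fees: 20% of $89,000 = $17,800
Total before cap: $89,000 + $17,800 = $106,800
Cap at $97,900: $106,800 exceeds the cap → $97,900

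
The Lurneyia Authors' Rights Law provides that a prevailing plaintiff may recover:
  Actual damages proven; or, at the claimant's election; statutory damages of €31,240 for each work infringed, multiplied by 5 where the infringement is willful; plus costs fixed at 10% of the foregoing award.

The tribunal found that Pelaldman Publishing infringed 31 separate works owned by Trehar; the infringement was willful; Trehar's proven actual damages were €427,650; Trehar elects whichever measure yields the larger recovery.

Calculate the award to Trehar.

Statutory damages: 31 × €31,240 = €968,440
Multiplied by 5: 5 × €968,440 = €4,842,200
Greater of actual damages (€427,650) or enhanced statutory damages (€4,842,200): €4,842,200
Costs: 10% of €4,842,200 = €484,220
Award plus costs: €4,842,200 + €484,220 = €5,326,420

€5,326,420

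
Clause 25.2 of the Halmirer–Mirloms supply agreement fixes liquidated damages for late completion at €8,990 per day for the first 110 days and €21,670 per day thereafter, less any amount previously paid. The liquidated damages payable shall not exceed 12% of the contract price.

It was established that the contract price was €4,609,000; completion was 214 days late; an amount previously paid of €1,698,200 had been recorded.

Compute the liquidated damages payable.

First 110 days: 110 × €8,990 = €988,900
Remaining days: (214 − 110) × €21,670 = €2,253,680
Accrued per-day damages: €988,900 + €2,253,680 = €3,242,580
Less amount previously paid: €3,242,580 − €1,698,200 = €1,544,380
Cap: 12% of €4,609,000 = €553,080
Cap at €553,080: €1,544,380 exceeds the cap → €553,080

€553,080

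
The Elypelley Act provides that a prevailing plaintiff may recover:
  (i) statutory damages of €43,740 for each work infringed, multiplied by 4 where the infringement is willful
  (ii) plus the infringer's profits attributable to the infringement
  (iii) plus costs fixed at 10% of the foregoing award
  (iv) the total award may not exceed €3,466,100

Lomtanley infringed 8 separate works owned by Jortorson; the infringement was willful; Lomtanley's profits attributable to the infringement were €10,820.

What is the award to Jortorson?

Statutory damages: 8 × €43,740 = €349,920
Multiplied by 4: 4 × €349,920 = €1,399,680
Combined award: €1,399,680 + €10,820 = €1,410,500
Costs: 10% of €1,410,500 = €141,050
Award plus costs: €1,410,500 + €141,050 = €1,551,550
Cap at €3,466,100: €1,551,550 is within the cap, no reduction.

€1,551,550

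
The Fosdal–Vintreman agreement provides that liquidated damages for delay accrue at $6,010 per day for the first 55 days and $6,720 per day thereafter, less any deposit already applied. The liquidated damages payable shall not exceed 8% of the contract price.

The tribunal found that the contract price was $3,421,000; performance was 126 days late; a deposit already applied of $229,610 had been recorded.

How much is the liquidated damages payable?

$273,680

First 55 days: 55 × $6,010 = $330,550
Remaining days: (126 − 55) × $6,720 = $477,120
Accrued per-day damages: $330,550 + $477,120 = $807,670
Less deposit already applied: $807,670 − $229,610 = $578,060
Cap: 8% of $3,421,000 = $273,680
Cap at $273,680: $578,060 exceeds the cap → $273,680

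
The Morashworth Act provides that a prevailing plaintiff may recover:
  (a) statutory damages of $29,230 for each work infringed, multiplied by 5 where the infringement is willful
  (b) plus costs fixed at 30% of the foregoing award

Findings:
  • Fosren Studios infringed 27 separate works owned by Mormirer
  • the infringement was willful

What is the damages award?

$5,129,865

Statutory damages: 27 × $29,230 = $789,210
Multiplied by 5: 5 × $789,210 = $3,946,050
Costs: 30% of $3,946,050 = $1,183,815
Award plus costs: $3,946,050 + $1,183,815 = $5,129,865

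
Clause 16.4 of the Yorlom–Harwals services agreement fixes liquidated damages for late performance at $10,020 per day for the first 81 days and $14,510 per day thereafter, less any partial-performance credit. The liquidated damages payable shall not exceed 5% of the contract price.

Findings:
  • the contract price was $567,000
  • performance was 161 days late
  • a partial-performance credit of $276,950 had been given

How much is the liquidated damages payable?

$28,350

First 81 days: 81 × $10,020 = $811,620
Remaining days: (161 − 81) × $14,510 = $1,160,800
Accrued per-day damages: $811,620 + $1,160,800 = $1,972,420
Less partial-performance credit: $1,972,420 − $276,950 = $1,695,470
Cap: 5% of $567,000 = $28,350
Cap at $28,350: $1,695,470 exceeds the cap → $28,350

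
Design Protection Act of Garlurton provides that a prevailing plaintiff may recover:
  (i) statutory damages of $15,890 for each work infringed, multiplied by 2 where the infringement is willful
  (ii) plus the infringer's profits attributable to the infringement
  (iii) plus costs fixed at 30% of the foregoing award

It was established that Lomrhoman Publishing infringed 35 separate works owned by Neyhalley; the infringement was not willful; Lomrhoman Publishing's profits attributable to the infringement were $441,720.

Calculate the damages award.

Statutory damages: 35 × $15,890 = $556,150
Infringement not willful: no ×2 enhancement.
Combined award: $556,150 + $441,720 = $997,870
Costs: 30% of $997,870 = $299,361
Award plus costs: $997,870 + $299,361 = $1,297,231

$1,297,231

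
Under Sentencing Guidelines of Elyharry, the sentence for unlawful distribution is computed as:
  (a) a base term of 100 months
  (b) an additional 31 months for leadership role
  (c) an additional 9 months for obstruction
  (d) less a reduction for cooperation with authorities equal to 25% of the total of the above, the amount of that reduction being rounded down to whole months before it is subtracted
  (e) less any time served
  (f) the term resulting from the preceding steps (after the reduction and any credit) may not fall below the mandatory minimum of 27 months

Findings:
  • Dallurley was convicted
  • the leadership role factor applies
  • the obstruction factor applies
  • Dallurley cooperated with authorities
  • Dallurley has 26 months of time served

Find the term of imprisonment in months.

Leadership role enhancement: +31 months
Obstruction enhancement: +9 months
Adjusted term: 100 months + 31 months + 9 months = 140 months
Cooperation with authorities reduction: 25% of 140 months = 35 months (rounded down)
After reduction: 140 − 35 = 105 months
Less time served: 105 months − 26 months = 79 months
Minimum 27 months: 79 months meets the minimum, no increase.

79 months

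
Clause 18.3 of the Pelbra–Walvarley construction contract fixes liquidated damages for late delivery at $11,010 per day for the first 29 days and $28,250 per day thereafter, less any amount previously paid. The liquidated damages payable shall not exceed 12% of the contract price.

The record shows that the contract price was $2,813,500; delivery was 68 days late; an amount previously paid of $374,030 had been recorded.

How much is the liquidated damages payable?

First 29 days: 29 × $11,010 = $319,290
Remaining days: (68 − 29) × $28,250 = $1,101,750
Accrued per-day damages: $319,290 + $1,101,750 = $1,421,040
Less amount previously paid: $1,421,040 − $374,030 = $1,047,010
Cap: 12% of $2,813,500 = $337,620
Cap at $337,620: $1,047,010 exceeds the cap → $337,620

$337,620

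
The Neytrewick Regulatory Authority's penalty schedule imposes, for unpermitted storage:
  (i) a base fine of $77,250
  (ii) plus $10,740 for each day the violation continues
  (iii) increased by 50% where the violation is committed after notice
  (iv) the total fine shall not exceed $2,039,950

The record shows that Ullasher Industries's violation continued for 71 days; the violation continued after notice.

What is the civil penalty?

Per-day component: 71 × $10,740 = $762,540
Base plus per-day: $77,250 + $762,540 = $839,790
Enhancement: 50% of $839,790 = $419,895
Enhanced fine: $839,790 + $419,895 = $1,259,685
Cap at $2,039,950: $1,259,685 is within the cap, no reduction.

$1,259,685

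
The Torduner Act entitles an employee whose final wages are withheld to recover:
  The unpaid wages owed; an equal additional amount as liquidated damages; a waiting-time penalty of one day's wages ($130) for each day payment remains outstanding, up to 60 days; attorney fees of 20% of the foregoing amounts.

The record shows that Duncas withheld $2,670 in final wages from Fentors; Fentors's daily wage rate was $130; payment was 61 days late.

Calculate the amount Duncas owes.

$15,768

Liquidated damages (equal amount): $2,670
Penalty days: min(61, 60) = 60
Waiting-time penalty: 60 × $130 = $7,800
Subtotal: $2,670 + $2,670 + $7,800 = $13,140
Attorney fees: 20% of $13,140 = $2,628
Total award: $13,140 + $2,628 = $15,768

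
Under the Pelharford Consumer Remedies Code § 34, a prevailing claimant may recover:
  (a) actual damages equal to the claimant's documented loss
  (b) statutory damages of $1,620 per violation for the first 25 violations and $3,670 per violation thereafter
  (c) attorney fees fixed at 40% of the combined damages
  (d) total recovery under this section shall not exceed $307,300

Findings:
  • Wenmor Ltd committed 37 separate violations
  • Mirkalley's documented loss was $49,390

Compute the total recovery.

First 25 violations: 25 × $1,620 = $40,500
Remaining violations: (37 − 25) × $3,670 = $44,040
Statutory damages: $40,500 + $44,040 = $84,540
Combined damages: $49,390 + $84,540 = $133,930
Attorney fees: 40% of $133,930 = $53,572
Total before cap: $133,930 + $53,572 = $187,502
Cap at $307,300: $187,502 is within the cap, no reduction.

$187,502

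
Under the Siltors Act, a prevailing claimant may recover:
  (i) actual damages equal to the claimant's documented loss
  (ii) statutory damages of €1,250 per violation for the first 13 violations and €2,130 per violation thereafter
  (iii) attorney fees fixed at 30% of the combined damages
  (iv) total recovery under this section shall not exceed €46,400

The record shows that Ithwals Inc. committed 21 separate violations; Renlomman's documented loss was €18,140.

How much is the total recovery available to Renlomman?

First 13 violations: 13 × €1,250 = €16,250
Remaining violations: (21 − 13) × €2,130 = €17,040
Statutory damages: €16,250 + €17,040 = €33,290
Combined damages: €18,140 + €33,290 = €51,430
Attorney fees: 30% of €51,430 = €15,429
Total before cap: €51,430 + €15,429 = €66,859
Cap at €46,400: €66,859 exceeds the cap → €46,400

Total recovery: €46,400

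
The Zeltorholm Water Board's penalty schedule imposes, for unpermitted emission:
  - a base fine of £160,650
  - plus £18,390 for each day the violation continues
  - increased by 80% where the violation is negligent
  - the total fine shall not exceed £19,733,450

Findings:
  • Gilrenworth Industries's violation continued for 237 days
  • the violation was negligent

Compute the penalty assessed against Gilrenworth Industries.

£8,134,344

Per-day component: 237 × £18,390 = £4,358,430
Base plus per-day: £160,650 + £4,358,430 = £4,519,080
Enhancement: 80% of £4,519,080 = £3,615,264
Enhanced fine: £4,519,080 + £3,615,264 = £8,134,344
Cap at £19,733,450: £8,134,344 is within the cap, no reduction.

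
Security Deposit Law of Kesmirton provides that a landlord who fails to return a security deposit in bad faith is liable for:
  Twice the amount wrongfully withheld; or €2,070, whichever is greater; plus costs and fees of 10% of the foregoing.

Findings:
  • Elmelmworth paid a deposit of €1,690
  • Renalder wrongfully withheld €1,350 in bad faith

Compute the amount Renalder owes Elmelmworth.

Doubled: 2 × €1,350 = €2,700
Minimum €2,070: €2,700 meets the minimum, no increase.
Costs and fees: 10% of €2,700 = €270
Total recovery: €2,700 + €270 = €2,970

€2,970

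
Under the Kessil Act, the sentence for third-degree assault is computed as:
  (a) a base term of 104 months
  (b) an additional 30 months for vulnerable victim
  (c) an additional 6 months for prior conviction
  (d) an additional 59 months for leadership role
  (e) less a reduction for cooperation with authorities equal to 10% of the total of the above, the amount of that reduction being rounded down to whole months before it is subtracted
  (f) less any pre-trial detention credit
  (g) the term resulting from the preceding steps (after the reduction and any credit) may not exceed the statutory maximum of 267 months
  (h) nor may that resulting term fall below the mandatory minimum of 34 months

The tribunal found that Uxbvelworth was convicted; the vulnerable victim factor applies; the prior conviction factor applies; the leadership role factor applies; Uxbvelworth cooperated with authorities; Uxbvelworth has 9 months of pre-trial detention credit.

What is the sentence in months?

171 months

Vulnerable victim enhancement: +30 months
Prior conviction enhancement: +6 months
Leadership role enhancement: +59 months
Adjusted term: 104 months + 30 months + 6 months + 59 months = 199 months
Cooperation with authorities reduction: 10% of 199 months = 19 months (rounded down)
After reduction: 199 − 19 = 180 months
Less pre-trial detention credit: 180 months − 9 months = 171 months
Cap at 267 months: 171 months is within the cap, no reduction.
Minimum 34 months: 171 months meets the minimum, no increase.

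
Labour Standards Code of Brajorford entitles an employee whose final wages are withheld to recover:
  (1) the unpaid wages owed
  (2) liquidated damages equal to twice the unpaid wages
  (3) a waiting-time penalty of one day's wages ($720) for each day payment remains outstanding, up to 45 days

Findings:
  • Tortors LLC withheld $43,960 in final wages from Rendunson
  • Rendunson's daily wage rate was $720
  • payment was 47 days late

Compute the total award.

Doubled: 2 × $43,960 = $87,920
Penalty days: min(47, 45) = 45
Waiting-time penalty: 45 × $720 = $32,400
Total award: $43,960 + $87,920 + $32,400 = $164,280

$164,280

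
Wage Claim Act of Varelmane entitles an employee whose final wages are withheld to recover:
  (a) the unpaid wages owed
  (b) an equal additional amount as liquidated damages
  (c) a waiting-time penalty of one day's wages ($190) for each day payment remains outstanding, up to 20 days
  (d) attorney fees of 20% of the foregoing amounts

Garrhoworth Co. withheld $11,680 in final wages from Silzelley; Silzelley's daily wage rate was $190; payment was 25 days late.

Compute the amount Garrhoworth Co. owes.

$32,592

Liquidated damages (equal amount): $11,680
Penalty days: min(25, 20) = 20
Waiting-time penalty: 20 × $190 = $3,800
Subtotal: $11,680 + $11,680 + $3,800 = $27,160
Attorney fees: 20% of $27,160 = $5,432
Total award: $27,160 + $5,432 = $32,592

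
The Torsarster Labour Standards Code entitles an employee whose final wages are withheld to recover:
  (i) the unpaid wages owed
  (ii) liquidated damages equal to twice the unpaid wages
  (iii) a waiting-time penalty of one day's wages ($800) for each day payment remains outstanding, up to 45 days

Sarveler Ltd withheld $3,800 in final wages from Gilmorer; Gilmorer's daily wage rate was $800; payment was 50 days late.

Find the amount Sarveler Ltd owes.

Doubled: 2 × $3,800 = $7,600
Penalty days: min(50, 45) = 45
Waiting-time penalty: 45 × $800 = $36,000
Total award: $3,800 + $7,600 + $36,000 = $47,400

$47,400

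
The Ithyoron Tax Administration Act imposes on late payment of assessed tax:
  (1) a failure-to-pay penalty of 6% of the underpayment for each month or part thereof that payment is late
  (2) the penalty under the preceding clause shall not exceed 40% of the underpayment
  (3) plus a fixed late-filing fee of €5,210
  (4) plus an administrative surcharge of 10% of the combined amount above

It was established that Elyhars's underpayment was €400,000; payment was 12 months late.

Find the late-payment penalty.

€181,731

Accrued rate: 6% × 12 = 72%, capped at 40% → 40%
Failure-to-pay penalty: 40% of €400,000 = €160,000
Penalty before surcharge: €160,000 + €5,210 = €165,210
Administrative surcharge: 10% of €165,210 = €16,521
Total penalty: €165,210 + €16,521 = €181,731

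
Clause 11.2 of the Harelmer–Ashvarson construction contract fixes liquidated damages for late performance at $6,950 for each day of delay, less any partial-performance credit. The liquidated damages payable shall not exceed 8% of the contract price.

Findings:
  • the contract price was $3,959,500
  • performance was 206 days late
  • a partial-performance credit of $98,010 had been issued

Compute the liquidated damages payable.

Per-day damages: 206 × $6,950 = $1,431,700
Less partial-performance credit: $1,431,700 − $98,010 = $1,333,690
Cap: 8% of $3,959,500 = $316,760
Cap at $316,760: $1,333,690 exceeds the cap → $316,760

Liquidated damages: $316,760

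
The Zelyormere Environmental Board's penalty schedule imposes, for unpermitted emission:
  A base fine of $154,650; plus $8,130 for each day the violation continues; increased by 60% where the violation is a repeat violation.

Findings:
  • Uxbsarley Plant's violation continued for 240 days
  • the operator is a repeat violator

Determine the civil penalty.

Per-day component: 240 × $8,130 = $1,951,200
Base plus per-day: $154,650 + $1,951,200 = $2,105,850
Enhancement: 60% of $2,105,850 = $1,263,510
Enhanced fine: $2,105,850 + $1,263,510 = $3,369,360

$3,369,360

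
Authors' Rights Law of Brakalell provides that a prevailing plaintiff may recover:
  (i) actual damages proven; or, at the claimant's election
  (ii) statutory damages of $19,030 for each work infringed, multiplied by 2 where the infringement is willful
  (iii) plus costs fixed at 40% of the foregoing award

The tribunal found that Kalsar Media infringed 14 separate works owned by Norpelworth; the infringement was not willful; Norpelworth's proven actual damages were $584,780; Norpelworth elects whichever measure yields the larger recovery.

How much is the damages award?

Statutory damages: 14 × $19,030 = $266,420
Infringement not willful: no ×2 enhancement.
Greater of actual damages ($584,780) or statutory damages ($266,420): $584,780
Costs: 40% of $584,780 = $233,912
Award plus costs: $584,780 + $233,912 = $818,692

Award: $818,692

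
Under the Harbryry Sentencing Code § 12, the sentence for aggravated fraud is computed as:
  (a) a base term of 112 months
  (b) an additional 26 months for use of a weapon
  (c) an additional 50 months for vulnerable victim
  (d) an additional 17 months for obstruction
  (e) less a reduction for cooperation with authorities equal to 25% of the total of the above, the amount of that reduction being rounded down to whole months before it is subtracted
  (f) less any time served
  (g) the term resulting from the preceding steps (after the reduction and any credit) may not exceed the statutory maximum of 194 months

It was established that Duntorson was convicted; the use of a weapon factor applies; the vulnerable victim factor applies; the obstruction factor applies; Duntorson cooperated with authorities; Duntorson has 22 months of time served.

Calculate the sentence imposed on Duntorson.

Use of a weapon enhancement: +26 months
Vulnerable victim enhancement: +50 months
Obstruction enhancement: +17 months
Adjusted term: 112 months + 26 months + 50 months + 17 months = 205 months
Cooperation with authorities reduction: 25% of 205 months = 51 months (rounded down)
After reduction: 205 − 51 = 154 months
Less time served: 154 months − 22 months = 132 months
Cap at 194 months: 132 months is within the cap, no reduction.

132 months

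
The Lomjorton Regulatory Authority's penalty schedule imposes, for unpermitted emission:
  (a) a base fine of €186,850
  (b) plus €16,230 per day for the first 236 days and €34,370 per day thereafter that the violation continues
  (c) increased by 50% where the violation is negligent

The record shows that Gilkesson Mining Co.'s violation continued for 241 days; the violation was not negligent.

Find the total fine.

First 236 days: 236 × €16,230 = €3,830,280
Remaining days: (241 − 236) × €34,370 = €171,850
Per-day component: €3,830,280 + €171,850 = €4,002,130
Base plus per-day: €186,850 + €4,002,130 = €4,188,980
The violation was not negligent: no 50% increase.

€4,188,980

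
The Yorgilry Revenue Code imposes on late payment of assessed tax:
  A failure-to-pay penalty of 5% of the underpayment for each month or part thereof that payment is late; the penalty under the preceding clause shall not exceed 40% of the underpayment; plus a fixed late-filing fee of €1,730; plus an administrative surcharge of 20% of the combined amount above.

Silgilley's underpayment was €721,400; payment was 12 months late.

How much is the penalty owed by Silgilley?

€348,348

Accrued rate: 5% × 12 = 60%, capped at 40% → 40%
Failure-to-pay penalty: 40% of €721,400 = €288,560
Penalty before surcharge: €288,560 + €1,730 = €290,290
Administrative surcharge: 20% of €290,290 = €58,058
Total penalty: €290,290 + €58,058 = €348,348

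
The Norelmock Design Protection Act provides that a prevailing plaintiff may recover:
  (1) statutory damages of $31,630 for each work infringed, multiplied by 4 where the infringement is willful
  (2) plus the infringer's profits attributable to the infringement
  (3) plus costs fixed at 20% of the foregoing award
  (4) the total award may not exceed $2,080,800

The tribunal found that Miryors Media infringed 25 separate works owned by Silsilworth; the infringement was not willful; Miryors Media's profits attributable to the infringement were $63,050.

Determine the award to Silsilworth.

$1,024,560

Statutory damages: 25 × $31,630 = $790,750
Infringement not willful: no ×4 enhancement.
Combined award: $790,750 + $63,050 = $853,800
Costs: 20% of $853,800 = $170,760
Award plus costs: $853,800 + $170,760 = $1,024,560
Cap at $2,080,800: $1,024,560 is within the cap, no reduction.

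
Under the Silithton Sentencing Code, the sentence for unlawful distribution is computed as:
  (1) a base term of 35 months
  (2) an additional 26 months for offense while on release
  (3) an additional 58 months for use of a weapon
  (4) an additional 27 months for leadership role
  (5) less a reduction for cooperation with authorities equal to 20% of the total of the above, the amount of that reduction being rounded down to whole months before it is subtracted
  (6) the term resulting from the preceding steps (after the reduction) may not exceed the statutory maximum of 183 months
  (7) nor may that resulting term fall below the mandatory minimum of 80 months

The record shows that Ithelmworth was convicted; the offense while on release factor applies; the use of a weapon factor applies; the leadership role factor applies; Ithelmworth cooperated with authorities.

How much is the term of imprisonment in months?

117 months

Offense while on release enhancement: +26 months
Use of a weapon enhancement: +58 months
Leadership role enhancement: +27 months
Adjusted term: 35 months + 26 months + 58 months + 27 months = 146 months
Cooperation with authorities reduction: 20% of 146 months = 29 months (rounded down)
After reduction: 146 − 29 = 117 months
Cap at 183 months: 117 months is within the cap, no reduction.
Minimum 80 months: 117 months meets the minimum, no increase.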